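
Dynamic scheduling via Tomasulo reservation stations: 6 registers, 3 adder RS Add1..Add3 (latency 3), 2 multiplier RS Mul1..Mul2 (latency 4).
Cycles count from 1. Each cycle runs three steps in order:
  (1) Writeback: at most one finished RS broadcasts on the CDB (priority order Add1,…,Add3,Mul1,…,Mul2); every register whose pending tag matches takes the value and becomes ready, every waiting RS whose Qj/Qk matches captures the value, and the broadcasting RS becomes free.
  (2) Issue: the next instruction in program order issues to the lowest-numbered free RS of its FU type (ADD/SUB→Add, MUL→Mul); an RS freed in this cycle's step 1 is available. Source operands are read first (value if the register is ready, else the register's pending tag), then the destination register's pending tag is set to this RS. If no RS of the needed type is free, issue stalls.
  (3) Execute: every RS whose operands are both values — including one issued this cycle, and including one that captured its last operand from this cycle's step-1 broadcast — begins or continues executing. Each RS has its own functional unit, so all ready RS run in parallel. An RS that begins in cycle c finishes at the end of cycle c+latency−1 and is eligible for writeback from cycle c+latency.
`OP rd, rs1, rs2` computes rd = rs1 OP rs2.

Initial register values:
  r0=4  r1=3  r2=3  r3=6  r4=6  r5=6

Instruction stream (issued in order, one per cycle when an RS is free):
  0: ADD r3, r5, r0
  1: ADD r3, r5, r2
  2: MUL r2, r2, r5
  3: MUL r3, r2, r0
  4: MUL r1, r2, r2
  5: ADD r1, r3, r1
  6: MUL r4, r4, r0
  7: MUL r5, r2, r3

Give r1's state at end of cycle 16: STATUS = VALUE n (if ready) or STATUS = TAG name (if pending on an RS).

  c1: issue ADD r3<-Add1  regs: r0:4,r1:3,r2:3,r3:Add1,r4:6,r5:6
  c2: issue ADD r3<-Add2  regs: r0:4,r1:3,r2:3,r3:Add2,r4:6,r5:6
  c3: issue MUL r2<-Mul1  regs: r0:4,r1:3,r2:Mul1,r3:Add2,r4:6,r5:6
  c4: CDB Add1=10; issue MUL r3<-Mul2  regs: r0:4,r1:3,r2:Mul1,r3:Mul2,r4:6,r5:6
  c5: CDB Add2=9; stall  regs: r0:4,r1:3,r2:Mul1,r3:Mul2,r4:6,r5:6
  c6: stall  regs: r0:4,r1:3,r2:Mul1,r3:Mul2,r4:6,r5:6
  c7: CDB Mul1=18; issue MUL r1<-Mul1  regs: r0:4,r1:Mul1,r2:18,r3:Mul2,r4:6,r5:6
  c8: issue ADD r1<-Add1  regs: r0:4,r1:Add1,r2:18,r3:Mul2,r4:6,r5:6
  c9: stall  regs: r0:4,r1:Add1,r2:18,r3:Mul2,r4:6,r5:6
  c10: stall  regs: r0:4,r1:Add1,r2:18,r3:Mul2,r4:6,r5:6
  c11: CDB Mul1=324; issue MUL r4<-Mul1  regs: r0:4,r1:Add1,r2:18,r3:Mul2,r4:Mul1,r5:6
  c12: CDB Mul2=72; issue MUL r5<-Mul2  regs: r0:4,r1:Add1,r2:18,r3:72,r4:Mul1,r5:Mul2
  c13: -  regs: r0:4,r1:Add1,r2:18,r3:72,r4:Mul1,r5:Mul2
  c14: -  regs: r0:4,r1:Add1,r2:18,r3:72,r4:Mul1,r5:Mul2
  c15: CDB Add1=396  regs: r0:4,r1:396,r2:18,r3:72,r4:Mul1,r5:Mul2
  c16: CDB Mul1=24  regs: r0:4,r1:396,r2:18,r3:72,r4:24,r5:Mul2

STATUS = VALUE 396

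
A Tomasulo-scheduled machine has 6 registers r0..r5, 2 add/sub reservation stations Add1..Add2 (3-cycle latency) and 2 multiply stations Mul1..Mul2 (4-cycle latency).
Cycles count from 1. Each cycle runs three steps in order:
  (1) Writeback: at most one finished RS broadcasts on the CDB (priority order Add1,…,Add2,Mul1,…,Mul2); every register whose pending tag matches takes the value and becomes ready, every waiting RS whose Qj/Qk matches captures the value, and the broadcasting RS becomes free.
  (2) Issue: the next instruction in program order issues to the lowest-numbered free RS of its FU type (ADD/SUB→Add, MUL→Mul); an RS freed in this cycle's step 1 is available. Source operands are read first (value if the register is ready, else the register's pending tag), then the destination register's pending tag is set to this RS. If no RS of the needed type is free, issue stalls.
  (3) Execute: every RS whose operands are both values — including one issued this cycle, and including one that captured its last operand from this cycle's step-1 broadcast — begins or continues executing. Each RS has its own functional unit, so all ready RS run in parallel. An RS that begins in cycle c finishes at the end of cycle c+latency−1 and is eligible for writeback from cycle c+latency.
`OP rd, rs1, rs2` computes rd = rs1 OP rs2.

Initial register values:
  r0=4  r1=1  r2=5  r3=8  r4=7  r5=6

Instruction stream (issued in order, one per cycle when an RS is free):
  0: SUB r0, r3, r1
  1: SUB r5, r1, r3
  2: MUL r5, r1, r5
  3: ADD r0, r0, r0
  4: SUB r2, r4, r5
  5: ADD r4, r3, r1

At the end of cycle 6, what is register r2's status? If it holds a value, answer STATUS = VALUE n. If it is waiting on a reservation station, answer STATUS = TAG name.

STATUS = TAG Add2

cycle 1: issue SUB r0<-Add1 // r0:Add1,r1:1,r2:5,r3:8,r4:7,r5:6
cycle 2: issue SUB r5<-Add2 // r0:Add1,r1:1,r2:5,r3:8,r4:7,r5:Add2
cycle 3: issue MUL r5<-Mul1 // r0:Add1,r1:1,r2:5,r3:8,r4:7,r5:Mul1
cycle 4: CDB Add1=7; issue ADD r0<-Add1 // r0:Add1,r1:1,r2:5,r3:8,r4:7,r5:Mul1
cycle 5: CDB Add2=-7; issue SUB r2<-Add2 // r0:Add1,r1:1,r2:Add2,r3:8,r4:7,r5:Mul1
cycle 6: stall // r0:Add1,r1:1,r2:Add2,r3:8,r4:7,r5:Mul1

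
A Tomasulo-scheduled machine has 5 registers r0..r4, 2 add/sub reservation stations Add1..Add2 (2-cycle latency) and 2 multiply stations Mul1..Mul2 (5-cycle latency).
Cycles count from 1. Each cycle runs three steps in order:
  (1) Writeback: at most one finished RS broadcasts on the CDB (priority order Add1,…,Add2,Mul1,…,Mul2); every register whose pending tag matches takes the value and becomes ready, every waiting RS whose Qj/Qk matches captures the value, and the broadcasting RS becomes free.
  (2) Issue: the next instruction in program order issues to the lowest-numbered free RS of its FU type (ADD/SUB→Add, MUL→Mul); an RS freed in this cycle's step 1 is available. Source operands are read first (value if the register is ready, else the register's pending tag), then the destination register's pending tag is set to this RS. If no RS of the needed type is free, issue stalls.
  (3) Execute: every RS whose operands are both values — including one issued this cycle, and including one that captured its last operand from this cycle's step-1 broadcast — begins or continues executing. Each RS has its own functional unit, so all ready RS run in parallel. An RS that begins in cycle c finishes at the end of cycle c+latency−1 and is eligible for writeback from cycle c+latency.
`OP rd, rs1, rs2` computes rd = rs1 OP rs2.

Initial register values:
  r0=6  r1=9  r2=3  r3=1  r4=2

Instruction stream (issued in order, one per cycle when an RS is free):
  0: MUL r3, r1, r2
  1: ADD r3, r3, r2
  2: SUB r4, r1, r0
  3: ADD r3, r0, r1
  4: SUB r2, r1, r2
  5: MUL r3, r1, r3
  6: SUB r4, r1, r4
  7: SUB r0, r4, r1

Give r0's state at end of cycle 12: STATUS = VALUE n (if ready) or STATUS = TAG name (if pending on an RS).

c1: issue MUL r3<-Mul1 | r0:6,r1:9,r2:3,r3:Mul1,r4:2
c2: issue ADD r3<-Add1 | r0:6,r1:9,r2:3,r3:Add1,r4:2
c3: issue SUB r4<-Add2 | r0:6,r1:9,r2:3,r3:Add1,r4:Add2
c4: stall | r0:6,r1:9,r2:3,r3:Add1,r4:Add2
c5: CDB Add2=3; issue ADD r3<-Add2 | r0:6,r1:9,r2:3,r3:Add2,r4:3
c6: CDB Mul1=27; stall | r0:6,r1:9,r2:3,r3:Add2,r4:3
c7: CDB Add2=15; issue SUB r2<-Add2 | r0:6,r1:9,r2:Add2,r3:15,r4:3
c8: CDB Add1=30; issue MUL r3<-Mul1 | r0:6,r1:9,r2:Add2,r3:Mul1,r4:3
c9: CDB Add2=6; issue SUB r4<-Add1 | r0:6,r1:9,r2:6,r3:Mul1,r4:Add1
c10: issue SUB r0<-Add2 | r0:Add2,r1:9,r2:6,r3:Mul1,r4:Add1
c11: CDB Add1=6 | r0:Add2,r1:9,r2:6,r3:Mul1,r4:6
c12: - | r0:Add2,r1:9,r2:6,r3:Mul1,r4:6

STATUS = TAG Add2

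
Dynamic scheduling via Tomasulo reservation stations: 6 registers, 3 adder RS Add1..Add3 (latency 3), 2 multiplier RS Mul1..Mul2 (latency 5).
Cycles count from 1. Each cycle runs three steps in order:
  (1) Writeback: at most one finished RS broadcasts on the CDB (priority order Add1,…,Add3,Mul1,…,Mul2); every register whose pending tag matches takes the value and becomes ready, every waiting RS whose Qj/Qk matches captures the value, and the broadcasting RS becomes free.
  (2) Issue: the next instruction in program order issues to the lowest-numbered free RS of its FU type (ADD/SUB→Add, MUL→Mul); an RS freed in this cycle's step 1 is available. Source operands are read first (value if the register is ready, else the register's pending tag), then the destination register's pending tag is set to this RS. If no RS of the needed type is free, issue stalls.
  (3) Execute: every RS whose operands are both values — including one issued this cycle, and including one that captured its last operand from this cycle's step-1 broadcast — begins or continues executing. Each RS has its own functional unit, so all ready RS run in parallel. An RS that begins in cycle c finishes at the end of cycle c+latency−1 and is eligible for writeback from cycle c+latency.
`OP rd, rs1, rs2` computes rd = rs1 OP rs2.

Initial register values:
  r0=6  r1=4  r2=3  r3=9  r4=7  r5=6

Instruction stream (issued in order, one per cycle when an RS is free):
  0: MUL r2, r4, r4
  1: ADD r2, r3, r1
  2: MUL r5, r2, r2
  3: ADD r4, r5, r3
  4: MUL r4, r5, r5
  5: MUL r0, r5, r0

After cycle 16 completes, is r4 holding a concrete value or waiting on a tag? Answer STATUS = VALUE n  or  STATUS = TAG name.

  c1: issue MUL r2<-Mul1  regs: r0:6,r1:4,r2:Mul1,r3:9,r4:7,r5:6
  c2: issue ADD r2<-Add1  regs: r0:6,r1:4,r2:Add1,r3:9,r4:7,r5:6
  c3: issue MUL r5<-Mul2  regs: r0:6,r1:4,r2:Add1,r3:9,r4:7,r5:Mul2
  c4: issue ADD r4<-Add2  regs: r0:6,r1:4,r2:Add1,r3:9,r4:Add2,r5:Mul2
  c5: CDB Add1=13; stall  regs: r0:6,r1:4,r2:13,r3:9,r4:Add2,r5:Mul2
  c6: CDB Mul1=49; issue MUL r4<-Mul1  regs: r0:6,r1:4,r2:13,r3:9,r4:Mul1,r5:Mul2
  c7: stall  regs: r0:6,r1:4,r2:13,r3:9,r4:Mul1,r5:Mul2
  c8: stall  regs: r0:6,r1:4,r2:13,r3:9,r4:Mul1,r5:Mul2
  c9: stall  regs: r0:6,r1:4,r2:13,r3:9,r4:Mul1,r5:Mul2
  c10: CDB Mul2=169; issue MUL r0<-Mul2  regs: r0:Mul2,r1:4,r2:13,r3:9,r4:Mul1,r5:169
  c11: -  regs: r0:Mul2,r1:4,r2:13,r3:9,r4:Mul1,r5:169
  c12: -  regs: r0:Mul2,r1:4,r2:13,r3:9,r4:Mul1,r5:169
  c13: CDB Add2=178  regs: r0:Mul2,r1:4,r2:13,r3:9,r4:Mul1,r5:169
  c14: -  regs: r0:Mul2,r1:4,r2:13,r3:9,r4:Mul1,r5:169
  c15: CDB Mul1=28561  regs: r0:Mul2,r1:4,r2:13,r3:9,r4:28561,r5:169
  c16: CDB Mul2=1014  regs: r0:1014,r1:4,r2:13,r3:9,r4:28561,r5:169

STATUS = VALUE 28561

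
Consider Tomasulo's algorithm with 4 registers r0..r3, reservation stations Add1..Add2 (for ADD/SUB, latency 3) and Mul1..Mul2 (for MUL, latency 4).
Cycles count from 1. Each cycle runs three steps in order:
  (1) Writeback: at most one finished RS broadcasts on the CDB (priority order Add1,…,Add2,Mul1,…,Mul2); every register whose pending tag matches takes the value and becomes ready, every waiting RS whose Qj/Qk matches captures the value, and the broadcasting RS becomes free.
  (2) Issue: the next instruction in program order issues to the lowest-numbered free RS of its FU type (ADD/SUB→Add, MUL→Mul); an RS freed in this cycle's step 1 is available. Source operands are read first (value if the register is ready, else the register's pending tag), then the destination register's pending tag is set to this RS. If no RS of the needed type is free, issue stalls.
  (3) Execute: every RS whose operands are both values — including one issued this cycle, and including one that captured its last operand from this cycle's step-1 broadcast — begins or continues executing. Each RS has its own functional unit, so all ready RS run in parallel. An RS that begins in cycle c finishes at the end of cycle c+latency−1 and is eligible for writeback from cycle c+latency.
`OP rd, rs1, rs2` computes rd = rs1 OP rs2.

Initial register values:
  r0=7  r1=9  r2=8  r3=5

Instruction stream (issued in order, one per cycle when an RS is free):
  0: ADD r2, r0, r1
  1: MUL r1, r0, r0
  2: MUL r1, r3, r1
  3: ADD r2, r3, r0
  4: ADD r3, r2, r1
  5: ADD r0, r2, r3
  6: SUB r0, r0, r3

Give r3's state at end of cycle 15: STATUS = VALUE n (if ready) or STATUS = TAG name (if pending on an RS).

STATUS = VALUE 257

  c1: issue ADD r2<-Add1  regs: r0:7,r1:9,r2:Add1,r3:5
  c2: issue MUL r1<-Mul1  regs: r0:7,r1:Mul1,r2:Add1,r3:5
  c3: issue MUL r1<-Mul2  regs: r0:7,r1:Mul2,r2:Add1,r3:5
  c4: CDB Add1=16; issue ADD r2<-Add1  regs: r0:7,r1:Mul2,r2:Add1,r3:5
  c5: issue ADD r3<-Add2  regs: r0:7,r1:Mul2,r2:Add1,r3:Add2
  c6: CDB Mul1=49; stall  regs: r0:7,r1:Mul2,r2:Add1,r3:Add2
  c7: CDB Add1=12; issue ADD r0<-Add1  regs: r0:Add1,r1:Mul2,r2:12,r3:Add2
  c8: stall  regs: r0:Add1,r1:Mul2,r2:12,r3:Add2
  c9: stall  regs: r0:Add1,r1:Mul2,r2:12,r3:Add2
  c10: CDB Mul2=245; stall  regs: r0:Add1,r1:245,r2:12,r3:Add2
  c11: stall  regs: r0:Add1,r1:245,r2:12,r3:Add2
  c12: stall  regs: r0:Add1,r1:245,r2:12,r3:Add2
  c13: CDB Add2=257; issue SUB r0<-Add2  regs: r0:Add2,r1:245,r2:12,r3:257
  c14: -  regs: r0:Add2,r1:245,r2:12,r3:257
  c15: -  regs: r0:Add2,r1:245,r2:12,r3:257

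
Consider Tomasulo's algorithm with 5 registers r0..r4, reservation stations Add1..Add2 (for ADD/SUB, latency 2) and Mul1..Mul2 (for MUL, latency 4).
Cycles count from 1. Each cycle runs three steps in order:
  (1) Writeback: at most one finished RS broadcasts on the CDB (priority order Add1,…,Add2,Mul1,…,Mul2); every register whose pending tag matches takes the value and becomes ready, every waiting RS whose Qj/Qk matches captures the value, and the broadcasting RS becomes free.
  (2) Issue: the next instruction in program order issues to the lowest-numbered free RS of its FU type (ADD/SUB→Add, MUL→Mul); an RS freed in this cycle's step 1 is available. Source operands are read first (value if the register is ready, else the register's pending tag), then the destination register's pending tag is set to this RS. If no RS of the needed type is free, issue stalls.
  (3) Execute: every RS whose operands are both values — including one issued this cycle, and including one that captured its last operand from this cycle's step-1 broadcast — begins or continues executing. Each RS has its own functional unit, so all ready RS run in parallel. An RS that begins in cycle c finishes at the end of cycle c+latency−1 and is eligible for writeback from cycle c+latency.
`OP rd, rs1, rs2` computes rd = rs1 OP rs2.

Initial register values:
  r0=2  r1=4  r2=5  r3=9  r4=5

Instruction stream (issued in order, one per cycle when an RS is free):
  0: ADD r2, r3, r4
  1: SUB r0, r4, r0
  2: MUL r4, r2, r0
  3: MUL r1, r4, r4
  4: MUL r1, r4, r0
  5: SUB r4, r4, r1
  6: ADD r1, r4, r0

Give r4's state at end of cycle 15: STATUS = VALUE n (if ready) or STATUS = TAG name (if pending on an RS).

STATUS = VALUE -84

c1: issue ADD r2<-Add1 | r0:2,r1:4,r2:Add1,r3:9,r4:5
c2: issue SUB r0<-Add2 | r0:Add2,r1:4,r2:Add1,r3:9,r4:5
c3: CDB Add1=14; issue MUL r4<-Mul1 | r0:Add2,r1:4,r2:14,r3:9,r4:Mul1
c4: CDB Add2=3; issue MUL r1<-Mul2 | r0:3,r1:Mul2,r2:14,r3:9,r4:Mul1
c5: stall | r0:3,r1:Mul2,r2:14,r3:9,r4:Mul1
c6: stall | r0:3,r1:Mul2,r2:14,r3:9,r4:Mul1
c7: stall | r0:3,r1:Mul2,r2:14,r3:9,r4:Mul1
c8: CDB Mul1=42; issue MUL r1<-Mul1 | r0:3,r1:Mul1,r2:14,r3:9,r4:42
c9: issue SUB r4<-Add1 | r0:3,r1:Mul1,r2:14,r3:9,r4:Add1
c10: issue ADD r1<-Add2 | r0:3,r1:Add2,r2:14,r3:9,r4:Add1
c11: - | r0:3,r1:Add2,r2:14,r3:9,r4:Add1
c12: CDB Mul1=126 | r0:3,r1:Add2,r2:14,r3:9,r4:Add1
c13: CDB Mul2=1764 | r0:3,r1:Add2,r2:14,r3:9,r4:Add1
c14: CDB Add1=-84 | r0:3,r1:Add2,r2:14,r3:9,r4:-84
c15: - | r0:3,r1:Add2,r2:14,r3:9,r4:-84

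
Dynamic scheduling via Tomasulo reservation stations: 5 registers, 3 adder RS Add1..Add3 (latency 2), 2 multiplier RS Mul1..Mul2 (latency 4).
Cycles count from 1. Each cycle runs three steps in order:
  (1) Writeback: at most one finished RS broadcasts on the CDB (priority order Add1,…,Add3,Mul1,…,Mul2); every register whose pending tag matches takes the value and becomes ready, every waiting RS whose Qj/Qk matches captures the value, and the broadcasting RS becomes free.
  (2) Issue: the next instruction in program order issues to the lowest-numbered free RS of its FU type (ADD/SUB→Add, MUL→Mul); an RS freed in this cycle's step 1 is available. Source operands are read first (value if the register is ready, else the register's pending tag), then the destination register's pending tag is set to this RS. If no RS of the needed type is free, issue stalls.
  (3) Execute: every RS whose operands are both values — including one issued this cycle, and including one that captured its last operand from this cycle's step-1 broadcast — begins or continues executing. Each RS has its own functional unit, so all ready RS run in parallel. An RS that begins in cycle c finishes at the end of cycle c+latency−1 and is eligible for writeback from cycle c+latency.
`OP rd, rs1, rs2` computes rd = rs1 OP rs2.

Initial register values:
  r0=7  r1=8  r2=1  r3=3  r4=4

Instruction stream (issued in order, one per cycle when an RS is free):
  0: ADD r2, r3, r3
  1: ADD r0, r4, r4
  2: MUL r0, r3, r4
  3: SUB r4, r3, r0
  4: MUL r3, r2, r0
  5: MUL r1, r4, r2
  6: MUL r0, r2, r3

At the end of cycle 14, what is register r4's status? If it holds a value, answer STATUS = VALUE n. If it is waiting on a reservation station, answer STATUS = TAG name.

cycle 1: issue ADD r2<-Add1 // r0:7,r1:8,r2:Add1,r3:3,r4:4
cycle 2: issue ADD r0<-Add2 // r0:Add2,r1:8,r2:Add1,r3:3,r4:4
cycle 3: CDB Add1=6; issue MUL r0<-Mul1 // r0:Mul1,r1:8,r2:6,r3:3,r4:4
cycle 4: CDB Add2=8; issue SUB r4<-Add1 // r0:Mul1,r1:8,r2:6,r3:3,r4:Add1
cycle 5: issue MUL r3<-Mul2 // r0:Mul1,r1:8,r2:6,r3:Mul2,r4:Add1
cycle 6: stall // r0:Mul1,r1:8,r2:6,r3:Mul2,r4:Add1
cycle 7: CDB Mul1=12; issue MUL r1<-Mul1 // r0:12,r1:Mul1,r2:6,r3:Mul2,r4:Add1
cycle 8: stall // r0:12,r1:Mul1,r2:6,r3:Mul2,r4:Add1
cycle 9: CDB Add1=-9; stall // r0:12,r1:Mul1,r2:6,r3:Mul2,r4:-9
cycle 10: stall // r0:12,r1:Mul1,r2:6,r3:Mul2,r4:-9
cycle 11: CDB Mul2=72; issue MUL r0<-Mul2 // r0:Mul2,r1:Mul1,r2:6,r3:72,r4:-9
cycle 12: - // r0:Mul2,r1:Mul1,r2:6,r3:72,r4:-9
cycle 13: CDB Mul1=-54 // r0:Mul2,r1:-54,r2:6,r3:72,r4:-9
cycle 14: - // r0:Mul2,r1:-54,r2:6,r3:72,r4:-9

STATUS = VALUE -9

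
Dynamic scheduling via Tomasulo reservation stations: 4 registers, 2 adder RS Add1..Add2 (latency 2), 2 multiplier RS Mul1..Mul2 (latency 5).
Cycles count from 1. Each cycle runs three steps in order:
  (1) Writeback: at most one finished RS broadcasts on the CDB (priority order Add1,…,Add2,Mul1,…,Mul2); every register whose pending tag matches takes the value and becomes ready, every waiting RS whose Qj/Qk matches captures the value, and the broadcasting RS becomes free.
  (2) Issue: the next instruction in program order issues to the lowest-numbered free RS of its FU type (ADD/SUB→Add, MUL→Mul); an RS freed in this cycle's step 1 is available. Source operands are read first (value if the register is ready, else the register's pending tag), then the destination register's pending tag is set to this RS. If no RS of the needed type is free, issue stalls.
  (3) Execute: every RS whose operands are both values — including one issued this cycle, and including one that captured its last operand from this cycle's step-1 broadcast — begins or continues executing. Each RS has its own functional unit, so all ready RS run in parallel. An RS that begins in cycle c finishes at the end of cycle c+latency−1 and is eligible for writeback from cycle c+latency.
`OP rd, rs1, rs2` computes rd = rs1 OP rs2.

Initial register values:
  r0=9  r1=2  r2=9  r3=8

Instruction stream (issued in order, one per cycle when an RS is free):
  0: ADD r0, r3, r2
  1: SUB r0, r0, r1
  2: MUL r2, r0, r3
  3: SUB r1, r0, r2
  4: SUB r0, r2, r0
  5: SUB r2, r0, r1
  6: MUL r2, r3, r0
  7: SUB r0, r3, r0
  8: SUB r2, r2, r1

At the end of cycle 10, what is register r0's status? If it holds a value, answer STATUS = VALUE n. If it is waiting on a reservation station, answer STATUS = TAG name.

STATUS = TAG Add2

  c1: issue ADD r0<-Add1  regs: r0:Add1,r1:2,r2:9,r3:8
  c2: issue SUB r0<-Add2  regs: r0:Add2,r1:2,r2:9,r3:8
  c3: CDB Add1=17; issue MUL r2<-Mul1  regs: r0:Add2,r1:2,r2:Mul1,r3:8
  c4: issue SUB r1<-Add1  regs: r0:Add2,r1:Add1,r2:Mul1,r3:8
  c5: CDB Add2=15; issue SUB r0<-Add2  regs: r0:Add2,r1:Add1,r2:Mul1,r3:8
  c6: stall  regs: r0:Add2,r1:Add1,r2:Mul1,r3:8
  c7: stall  regs: r0:Add2,r1:Add1,r2:Mul1,r3:8
  c8: stall  regs: r0:Add2,r1:Add1,r2:Mul1,r3:8
  c9: stall  regs: r0:Add2,r1:Add1,r2:Mul1,r3:8
  c10: CDB Mul1=120; stall  regs: r0:Add2,r1:Add1,r2:120,r3:8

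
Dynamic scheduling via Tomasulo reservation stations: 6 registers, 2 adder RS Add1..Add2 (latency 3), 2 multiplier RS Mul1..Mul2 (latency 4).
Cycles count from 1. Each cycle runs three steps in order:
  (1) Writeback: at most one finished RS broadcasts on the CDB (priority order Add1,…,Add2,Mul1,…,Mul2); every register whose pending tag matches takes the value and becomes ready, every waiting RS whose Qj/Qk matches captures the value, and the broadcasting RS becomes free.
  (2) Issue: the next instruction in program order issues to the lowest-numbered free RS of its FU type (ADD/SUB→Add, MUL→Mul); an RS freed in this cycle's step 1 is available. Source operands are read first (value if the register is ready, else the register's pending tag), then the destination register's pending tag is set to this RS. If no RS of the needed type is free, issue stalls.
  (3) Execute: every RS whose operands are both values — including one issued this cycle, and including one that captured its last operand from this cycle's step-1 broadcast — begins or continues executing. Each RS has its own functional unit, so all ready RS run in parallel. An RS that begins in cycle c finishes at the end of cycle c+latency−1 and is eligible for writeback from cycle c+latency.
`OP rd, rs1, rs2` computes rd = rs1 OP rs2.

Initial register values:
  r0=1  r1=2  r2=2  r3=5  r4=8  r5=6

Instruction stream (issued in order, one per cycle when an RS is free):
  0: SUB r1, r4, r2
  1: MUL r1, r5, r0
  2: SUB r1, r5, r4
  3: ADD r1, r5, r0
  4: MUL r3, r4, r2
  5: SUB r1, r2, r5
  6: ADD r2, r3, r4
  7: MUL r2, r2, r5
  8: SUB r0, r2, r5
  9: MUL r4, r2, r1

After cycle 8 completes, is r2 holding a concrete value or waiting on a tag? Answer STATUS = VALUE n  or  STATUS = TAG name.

c1: issue SUB r1<-Add1 | r0:1,r1:Add1,r2:2,r3:5,r4:8,r5:6
c2: issue MUL r1<-Mul1 | r0:1,r1:Mul1,r2:2,r3:5,r4:8,r5:6
c3: issue SUB r1<-Add2 | r0:1,r1:Add2,r2:2,r3:5,r4:8,r5:6
c4: CDB Add1=6; issue ADD r1<-Add1 | r0:1,r1:Add1,r2:2,r3:5,r4:8,r5:6
c5: issue MUL r3<-Mul2 | r0:1,r1:Add1,r2:2,r3:Mul2,r4:8,r5:6
c6: CDB Add2=-2; issue SUB r1<-Add2 | r0:1,r1:Add2,r2:2,r3:Mul2,r4:8,r5:6
c7: CDB Add1=7; issue ADD r2<-Add1 | r0:1,r1:Add2,r2:Add1,r3:Mul2,r4:8,r5:6
c8: CDB Mul1=6; issue MUL r2<-Mul1 | r0:1,r1:Add2,r2:Mul1,r3:Mul2,r4:8,r5:6

STATUS = TAG Mul1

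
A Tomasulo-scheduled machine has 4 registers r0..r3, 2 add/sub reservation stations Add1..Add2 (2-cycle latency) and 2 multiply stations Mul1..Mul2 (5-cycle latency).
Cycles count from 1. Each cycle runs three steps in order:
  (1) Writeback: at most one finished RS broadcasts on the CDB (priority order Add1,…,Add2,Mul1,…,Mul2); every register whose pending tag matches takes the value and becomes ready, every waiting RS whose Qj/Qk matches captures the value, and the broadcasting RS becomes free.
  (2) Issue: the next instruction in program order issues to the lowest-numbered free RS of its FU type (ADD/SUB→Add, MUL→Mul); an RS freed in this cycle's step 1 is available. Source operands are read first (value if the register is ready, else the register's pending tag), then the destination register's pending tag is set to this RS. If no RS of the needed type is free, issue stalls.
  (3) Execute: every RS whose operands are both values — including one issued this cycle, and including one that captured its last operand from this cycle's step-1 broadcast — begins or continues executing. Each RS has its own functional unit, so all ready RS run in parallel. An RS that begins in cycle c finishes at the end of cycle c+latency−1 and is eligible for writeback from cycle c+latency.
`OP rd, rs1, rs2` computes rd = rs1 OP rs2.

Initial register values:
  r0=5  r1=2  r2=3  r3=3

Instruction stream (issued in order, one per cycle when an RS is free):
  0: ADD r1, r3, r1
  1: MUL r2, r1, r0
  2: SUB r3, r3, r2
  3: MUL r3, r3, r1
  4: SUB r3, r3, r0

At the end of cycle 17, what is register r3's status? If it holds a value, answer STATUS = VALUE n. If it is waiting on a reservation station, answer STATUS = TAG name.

  c1: issue ADD r1<-Add1  regs: r0:5,r1:Add1,r2:3,r3:3
  c2: issue MUL r2<-Mul1  regs: r0:5,r1:Add1,r2:Mul1,r3:3
  c3: CDB Add1=5; issue SUB r3<-Add1  regs: r0:5,r1:5,r2:Mul1,r3:Add1
  c4: issue MUL r3<-Mul2  regs: r0:5,r1:5,r2:Mul1,r3:Mul2
  c5: issue SUB r3<-Add2  regs: r0:5,r1:5,r2:Mul1,r3:Add2
  c6: -  regs: r0:5,r1:5,r2:Mul1,r3:Add2
  c7: -  regs: r0:5,r1:5,r2:Mul1,r3:Add2
  c8: CDB Mul1=25  regs: r0:5,r1:5,r2:25,r3:Add2
  c9: -  regs: r0:5,r1:5,r2:25,r3:Add2
  c10: CDB Add1=-22  regs: r0:5,r1:5,r2:25,r3:Add2
  c11: -  regs: r0:5,r1:5,r2:25,r3:Add2
  c12: -  regs: r0:5,r1:5,r2:25,r3:Add2
  c13: -  regs: r0:5,r1:5,r2:25,r3:Add2
  c14: -  regs: r0:5,r1:5,r2:25,r3:Add2
  c15: CDB Mul2=-110  regs: r0:5,r1:5,r2:25,r3:Add2
  c16: -  regs: r0:5,r1:5,r2:25,r3:Add2
  c17: CDB Add2=-115  regs: r0:5,r1:5,r2:25,r3:-115

STATUS = VALUE -115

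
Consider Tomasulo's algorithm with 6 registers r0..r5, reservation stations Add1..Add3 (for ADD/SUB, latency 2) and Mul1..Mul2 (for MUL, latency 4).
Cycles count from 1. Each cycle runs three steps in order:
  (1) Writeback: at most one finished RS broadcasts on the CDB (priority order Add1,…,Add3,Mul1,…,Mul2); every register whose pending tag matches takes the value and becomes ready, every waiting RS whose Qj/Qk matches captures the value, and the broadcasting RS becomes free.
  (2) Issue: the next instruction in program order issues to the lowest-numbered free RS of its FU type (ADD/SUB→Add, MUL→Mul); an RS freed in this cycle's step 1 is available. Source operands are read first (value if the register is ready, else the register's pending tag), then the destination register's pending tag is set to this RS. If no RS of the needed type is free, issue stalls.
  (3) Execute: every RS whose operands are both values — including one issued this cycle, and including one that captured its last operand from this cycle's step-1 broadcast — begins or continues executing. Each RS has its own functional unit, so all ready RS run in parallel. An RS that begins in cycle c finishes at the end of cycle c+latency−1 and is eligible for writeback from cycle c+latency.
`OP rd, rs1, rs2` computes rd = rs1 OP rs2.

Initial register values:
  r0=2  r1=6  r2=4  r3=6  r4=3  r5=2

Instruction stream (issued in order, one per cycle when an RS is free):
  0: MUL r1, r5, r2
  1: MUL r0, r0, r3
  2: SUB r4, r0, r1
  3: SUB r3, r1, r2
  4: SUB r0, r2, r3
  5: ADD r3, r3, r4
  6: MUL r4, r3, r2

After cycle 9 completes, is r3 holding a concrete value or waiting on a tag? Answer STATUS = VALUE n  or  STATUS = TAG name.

STATUS = TAG Add2

  c1: issue MUL r1<-Mul1  regs: r0:2,r1:Mul1,r2:4,r3:6,r4:3,r5:2
  c2: issue MUL r0<-Mul2  regs: r0:Mul2,r1:Mul1,r2:4,r3:6,r4:3,r5:2
  c3: issue SUB r4<-Add1  regs: r0:Mul2,r1:Mul1,r2:4,r3:6,r4:Add1,r5:2
  c4: issue SUB r3<-Add2  regs: r0:Mul2,r1:Mul1,r2:4,r3:Add2,r4:Add1,r5:2
  c5: CDB Mul1=8; issue SUB r0<-Add3  regs: r0:Add3,r1:8,r2:4,r3:Add2,r4:Add1,r5:2
  c6: CDB Mul2=12; stall  regs: r0:Add3,r1:8,r2:4,r3:Add2,r4:Add1,r5:2
  c7: CDB Add2=4; issue ADD r3<-Add2  regs: r0:Add3,r1:8,r2:4,r3:Add2,r4:Add1,r5:2
  c8: CDB Add1=4; issue MUL r4<-Mul1  regs: r0:Add3,r1:8,r2:4,r3:Add2,r4:Mul1,r5:2
  c9: CDB Add3=0  regs: r0:0,r1:8,r2:4,r3:Add2,r4:Mul1,r5:2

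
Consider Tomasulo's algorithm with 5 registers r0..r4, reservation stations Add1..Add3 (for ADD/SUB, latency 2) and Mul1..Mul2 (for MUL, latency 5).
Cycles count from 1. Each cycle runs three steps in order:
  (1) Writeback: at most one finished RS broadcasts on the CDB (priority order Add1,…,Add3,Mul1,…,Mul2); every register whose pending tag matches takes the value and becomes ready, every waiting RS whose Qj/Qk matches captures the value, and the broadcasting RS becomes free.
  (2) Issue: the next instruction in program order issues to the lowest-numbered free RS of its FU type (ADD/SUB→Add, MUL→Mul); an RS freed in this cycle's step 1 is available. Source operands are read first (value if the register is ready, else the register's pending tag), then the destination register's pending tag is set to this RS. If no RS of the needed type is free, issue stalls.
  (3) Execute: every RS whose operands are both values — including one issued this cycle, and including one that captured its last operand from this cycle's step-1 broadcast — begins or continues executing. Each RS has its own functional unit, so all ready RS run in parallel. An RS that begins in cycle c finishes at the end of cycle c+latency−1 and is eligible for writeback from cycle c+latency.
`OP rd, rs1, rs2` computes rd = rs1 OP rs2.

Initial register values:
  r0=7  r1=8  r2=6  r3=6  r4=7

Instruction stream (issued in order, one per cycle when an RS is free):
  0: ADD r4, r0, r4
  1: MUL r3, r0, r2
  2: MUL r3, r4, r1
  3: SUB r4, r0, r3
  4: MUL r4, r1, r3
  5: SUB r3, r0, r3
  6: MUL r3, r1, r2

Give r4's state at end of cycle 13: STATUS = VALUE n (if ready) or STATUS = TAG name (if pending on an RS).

STATUS = VALUE 896

cycle 1: issue ADD r4<-Add1 // r0:7,r1:8,r2:6,r3:6,r4:Add1
cycle 2: issue MUL r3<-Mul1 // r0:7,r1:8,r2:6,r3:Mul1,r4:Add1
cycle 3: CDB Add1=14; issue MUL r3<-Mul2 // r0:7,r1:8,r2:6,r3:Mul2,r4:14
cycle 4: issue SUB r4<-Add1 // r0:7,r1:8,r2:6,r3:Mul2,r4:Add1
cycle 5: stall // r0:7,r1:8,r2:6,r3:Mul2,r4:Add1
cycle 6: stall // r0:7,r1:8,r2:6,r3:Mul2,r4:Add1
cycle 7: CDB Mul1=42; issue MUL r4<-Mul1 // r0:7,r1:8,r2:6,r3:Mul2,r4:Mul1
cycle 8: CDB Mul2=112; issue SUB r3<-Add2 // r0:7,r1:8,r2:6,r3:Add2,r4:Mul1
cycle 9: issue MUL r3<-Mul2 // r0:7,r1:8,r2:6,r3:Mul2,r4:Mul1
cycle 10: CDB Add1=-105 // r0:7,r1:8,r2:6,r3:Mul2,r4:Mul1
cycle 11: CDB Add2=-105 // r0:7,r1:8,r2:6,r3:Mul2,r4:Mul1
cycle 12: - // r0:7,r1:8,r2:6,r3:Mul2,r4:Mul1
cycle 13: CDB Mul1=896 // r0:7,r1:8,r2:6,r3:Mul2,r4:896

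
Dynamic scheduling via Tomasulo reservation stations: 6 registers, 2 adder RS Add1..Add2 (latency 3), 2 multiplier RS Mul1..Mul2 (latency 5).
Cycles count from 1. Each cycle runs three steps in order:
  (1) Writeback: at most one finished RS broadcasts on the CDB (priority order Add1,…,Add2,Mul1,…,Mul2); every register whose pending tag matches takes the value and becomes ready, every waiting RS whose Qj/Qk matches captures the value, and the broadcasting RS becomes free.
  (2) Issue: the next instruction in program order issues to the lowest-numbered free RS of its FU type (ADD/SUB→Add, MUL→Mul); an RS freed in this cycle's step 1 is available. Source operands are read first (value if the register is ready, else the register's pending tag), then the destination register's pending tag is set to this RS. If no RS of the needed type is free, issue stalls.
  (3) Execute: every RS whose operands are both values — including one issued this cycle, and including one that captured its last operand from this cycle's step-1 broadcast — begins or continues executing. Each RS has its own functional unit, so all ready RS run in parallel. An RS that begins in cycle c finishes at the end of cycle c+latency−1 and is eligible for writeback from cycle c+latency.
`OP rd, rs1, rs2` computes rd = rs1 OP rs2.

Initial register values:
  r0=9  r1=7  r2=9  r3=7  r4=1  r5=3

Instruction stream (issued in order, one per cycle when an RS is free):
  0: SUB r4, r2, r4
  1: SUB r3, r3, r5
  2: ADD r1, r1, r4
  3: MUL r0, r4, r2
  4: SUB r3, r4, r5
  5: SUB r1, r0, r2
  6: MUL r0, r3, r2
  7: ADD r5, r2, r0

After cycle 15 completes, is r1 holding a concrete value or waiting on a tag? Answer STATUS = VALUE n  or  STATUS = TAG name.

cycle 1: issue SUB r4<-Add1 // r0:9,r1:7,r2:9,r3:7,r4:Add1,r5:3
cycle 2: issue SUB r3<-Add2 // r0:9,r1:7,r2:9,r3:Add2,r4:Add1,r5:3
cycle 3: stall // r0:9,r1:7,r2:9,r3:Add2,r4:Add1,r5:3
cycle 4: CDB Add1=8; issue ADD r1<-Add1 // r0:9,r1:Add1,r2:9,r3:Add2,r4:8,r5:3
cycle 5: CDB Add2=4; issue MUL r0<-Mul1 // r0:Mul1,r1:Add1,r2:9,r3:4,r4:8,r5:3
cycle 6: issue SUB r3<-Add2 // r0:Mul1,r1:Add1,r2:9,r3:Add2,r4:8,r5:3
cycle 7: CDB Add1=15; issue SUB r1<-Add1 // r0:Mul1,r1:Add1,r2:9,r3:Add2,r4:8,r5:3
cycle 8: issue MUL r0<-Mul2 // r0:Mul2,r1:Add1,r2:9,r3:Add2,r4:8,r5:3
cycle 9: CDB Add2=5; issue ADD r5<-Add2 // r0:Mul2,r1:Add1,r2:9,r3:5,r4:8,r5:Add2
cycle 10: CDB Mul1=72 // r0:Mul2,r1:Add1,r2:9,r3:5,r4:8,r5:Add2
cycle 11: - // r0:Mul2,r1:Add1,r2:9,r3:5,r4:8,r5:Add2
cycle 12: - // r0:Mul2,r1:Add1,r2:9,r3:5,r4:8,r5:Add2
cycle 13: CDB Add1=63 // r0:Mul2,r1:63,r2:9,r3:5,r4:8,r5:Add2
cycle 14: CDB Mul2=45 // r0:45,r1:63,r2:9,r3:5,r4:8,r5:Add2
cycle 15: - // r0:45,r1:63,r2:9,r3:5,r4:8,r5:Add2

STATUS = VALUE 63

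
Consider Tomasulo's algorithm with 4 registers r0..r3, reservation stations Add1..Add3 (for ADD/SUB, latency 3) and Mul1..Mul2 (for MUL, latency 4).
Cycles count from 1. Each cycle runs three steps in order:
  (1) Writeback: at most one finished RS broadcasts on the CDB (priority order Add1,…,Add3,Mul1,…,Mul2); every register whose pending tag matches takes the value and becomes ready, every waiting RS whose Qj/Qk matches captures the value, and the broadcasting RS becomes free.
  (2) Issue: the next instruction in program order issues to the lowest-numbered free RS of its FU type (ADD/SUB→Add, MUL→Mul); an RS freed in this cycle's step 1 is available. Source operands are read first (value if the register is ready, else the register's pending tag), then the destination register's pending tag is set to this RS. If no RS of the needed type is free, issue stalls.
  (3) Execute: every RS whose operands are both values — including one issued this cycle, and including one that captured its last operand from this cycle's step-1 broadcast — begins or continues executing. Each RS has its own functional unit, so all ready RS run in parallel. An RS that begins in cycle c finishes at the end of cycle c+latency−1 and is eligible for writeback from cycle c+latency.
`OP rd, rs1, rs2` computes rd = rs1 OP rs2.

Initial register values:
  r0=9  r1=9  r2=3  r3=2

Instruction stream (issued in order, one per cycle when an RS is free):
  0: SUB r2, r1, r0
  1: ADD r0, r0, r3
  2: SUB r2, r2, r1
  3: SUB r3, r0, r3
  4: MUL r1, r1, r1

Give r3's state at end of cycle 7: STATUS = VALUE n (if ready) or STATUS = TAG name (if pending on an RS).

STATUS = TAG Add1

c1: issue SUB r2<-Add1 | r0:9,r1:9,r2:Add1,r3:2
c2: issue ADD r0<-Add2 | r0:Add2,r1:9,r2:Add1,r3:2
c3: issue SUB r2<-Add3 | r0:Add2,r1:9,r2:Add3,r3:2
c4: CDB Add1=0; issue SUB r3<-Add1 | r0:Add2,r1:9,r2:Add3,r3:Add1
c5: CDB Add2=11; issue MUL r1<-Mul1 | r0:11,r1:Mul1,r2:Add3,r3:Add1
c6: - | r0:11,r1:Mul1,r2:Add3,r3:Add1
c7: CDB Add3=-9 | r0:11,r1:Mul1,r2:-9,r3:Add1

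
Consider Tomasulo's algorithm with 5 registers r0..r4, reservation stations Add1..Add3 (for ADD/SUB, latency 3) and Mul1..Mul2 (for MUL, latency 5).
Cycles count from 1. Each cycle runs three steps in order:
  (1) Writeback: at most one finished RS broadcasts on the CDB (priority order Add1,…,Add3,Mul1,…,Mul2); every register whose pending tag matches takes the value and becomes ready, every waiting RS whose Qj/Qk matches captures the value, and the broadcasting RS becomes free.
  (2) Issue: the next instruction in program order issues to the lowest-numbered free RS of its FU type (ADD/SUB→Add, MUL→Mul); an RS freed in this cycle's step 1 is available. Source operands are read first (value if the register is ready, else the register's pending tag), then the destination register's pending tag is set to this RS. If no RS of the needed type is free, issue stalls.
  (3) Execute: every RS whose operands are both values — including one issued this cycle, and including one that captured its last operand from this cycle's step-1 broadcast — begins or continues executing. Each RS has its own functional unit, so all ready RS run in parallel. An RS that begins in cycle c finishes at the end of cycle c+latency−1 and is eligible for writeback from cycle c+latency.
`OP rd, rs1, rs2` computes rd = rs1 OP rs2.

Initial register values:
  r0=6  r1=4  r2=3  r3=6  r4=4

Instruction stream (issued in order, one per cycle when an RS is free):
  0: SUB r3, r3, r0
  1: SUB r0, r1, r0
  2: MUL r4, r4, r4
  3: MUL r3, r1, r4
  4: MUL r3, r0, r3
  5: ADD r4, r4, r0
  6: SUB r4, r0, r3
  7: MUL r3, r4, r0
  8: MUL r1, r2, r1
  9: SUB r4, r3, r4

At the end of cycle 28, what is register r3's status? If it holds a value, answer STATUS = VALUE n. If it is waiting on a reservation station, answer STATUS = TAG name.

STATUS = VALUE -252

  c1: issue SUB r3<-Add1  regs: r0:6,r1:4,r2:3,r3:Add1,r4:4
  c2: issue SUB r0<-Add2  regs: r0:Add2,r1:4,r2:3,r3:Add1,r4:4
  c3: issue MUL r4<-Mul1  regs: r0:Add2,r1:4,r2:3,r3:Add1,r4:Mul1
  c4: CDB Add1=0; issue MUL r3<-Mul2  regs: r0:Add2,r1:4,r2:3,r3:Mul2,r4:Mul1
  c5: CDB Add2=-2; stall  regs: r0:-2,r1:4,r2:3,r3:Mul2,r4:Mul1
  c6: stall  regs: r0:-2,r1:4,r2:3,r3:Mul2,r4:Mul1
  c7: stall  regs: r0:-2,r1:4,r2:3,r3:Mul2,r4:Mul1
  c8: CDB Mul1=16; issue MUL r3<-Mul1  regs: r0:-2,r1:4,r2:3,r3:Mul1,r4:16
  c9: issue ADD r4<-Add1  regs: r0:-2,r1:4,r2:3,r3:Mul1,r4:Add1
  c10: issue SUB r4<-Add2  regs: r0:-2,r1:4,r2:3,r3:Mul1,r4:Add2
  c11: stall  regs: r0:-2,r1:4,r2:3,r3:Mul1,r4:Add2
  c12: CDB Add1=14; stall  regs: r0:-2,r1:4,r2:3,r3:Mul1,r4:Add2
  c13: CDB Mul2=64; issue MUL r3<-Mul2  regs: r0:-2,r1:4,r2:3,r3:Mul2,r4:Add2
  c14: stall  regs: r0:-2,r1:4,r2:3,r3:Mul2,r4:Add2
  c15: stall  regs: r0:-2,r1:4,r2:3,r3:Mul2,r4:Add2
  c16: stall  regs: r0:-2,r1:4,r2:3,r3:Mul2,r4:Add2
  c17: stall  regs: r0:-2,r1:4,r2:3,r3:Mul2,r4:Add2
  c18: CDB Mul1=-128; issue MUL r1<-Mul1  regs: r0:-2,r1:Mul1,r2:3,r3:Mul2,r4:Add2
  c19: issue SUB r4<-Add1  regs: r0:-2,r1:Mul1,r2:3,r3:Mul2,r4:Add1
  c20: -  regs: r0:-2,r1:Mul1,r2:3,r3:Mul2,r4:Add1
  c21: CDB Add2=126  regs: r0:-2,r1:Mul1,r2:3,r3:Mul2,r4:Add1
  c22: -  regs: r0:-2,r1:Mul1,r2:3,r3:Mul2,r4:Add1
  c23: CDB Mul1=12  regs: r0:-2,r1:12,r2:3,r3:Mul2,r4:Add1
  c24: -  regs: r0:-2,r1:12,r2:3,r3:Mul2,r4:Add1
  c25: -  regs: r0:-2,r1:12,r2:3,r3:Mul2,r4:Add1
  c26: CDB Mul2=-252  regs: r0:-2,r1:12,r2:3,r3:-252,r4:Add1
  c27: -  regs: r0:-2,r1:12,r2:3,r3:-252,r4:Add1
  c28: -  regs: r0:-2,r1:12,r2:3,r3:-252,r4:Add1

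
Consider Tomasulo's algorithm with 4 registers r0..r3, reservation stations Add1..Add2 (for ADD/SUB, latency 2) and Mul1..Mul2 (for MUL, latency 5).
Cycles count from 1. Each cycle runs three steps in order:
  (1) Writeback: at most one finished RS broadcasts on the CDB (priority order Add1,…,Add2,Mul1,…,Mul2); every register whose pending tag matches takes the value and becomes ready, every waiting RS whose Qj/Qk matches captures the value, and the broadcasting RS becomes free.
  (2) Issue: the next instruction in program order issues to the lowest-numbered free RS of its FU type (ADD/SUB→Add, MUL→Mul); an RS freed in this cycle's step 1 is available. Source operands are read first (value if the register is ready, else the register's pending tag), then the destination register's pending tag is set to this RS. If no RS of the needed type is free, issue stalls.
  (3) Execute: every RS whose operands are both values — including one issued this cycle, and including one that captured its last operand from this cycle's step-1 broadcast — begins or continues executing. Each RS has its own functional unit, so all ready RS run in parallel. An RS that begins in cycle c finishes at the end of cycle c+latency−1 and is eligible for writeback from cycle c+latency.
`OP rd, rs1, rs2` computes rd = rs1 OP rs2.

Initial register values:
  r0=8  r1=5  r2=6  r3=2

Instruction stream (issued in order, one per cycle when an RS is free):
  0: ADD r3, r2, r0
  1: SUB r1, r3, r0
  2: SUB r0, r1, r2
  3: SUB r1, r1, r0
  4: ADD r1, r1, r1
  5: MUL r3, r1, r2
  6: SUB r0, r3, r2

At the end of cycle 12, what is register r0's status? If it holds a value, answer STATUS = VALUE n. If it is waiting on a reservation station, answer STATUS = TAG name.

  c1: issue ADD r3<-Add1  regs: r0:8,r1:5,r2:6,r3:Add1
  c2: issue SUB r1<-Add2  regs: r0:8,r1:Add2,r2:6,r3:Add1
  c3: CDB Add1=14; issue SUB r0<-Add1  regs: r0:Add1,r1:Add2,r2:6,r3:14
  c4: stall  regs: r0:Add1,r1:Add2,r2:6,r3:14
  c5: CDB Add2=6; issue SUB r1<-Add2  regs: r0:Add1,r1:Add2,r2:6,r3:14
  c6: stall  regs: r0:Add1,r1:Add2,r2:6,r3:14
  c7: CDB Add1=0; issue ADD r1<-Add1  regs: r0:0,r1:Add1,r2:6,r3:14
  c8: issue MUL r3<-Mul1  regs: r0:0,r1:Add1,r2:6,r3:Mul1
  c9: CDB Add2=6; issue SUB r0<-Add2  regs: r0:Add2,r1:Add1,r2:6,r3:Mul1
  c10: -  regs: r0:Add2,r1:Add1,r2:6,r3:Mul1
  c11: CDB Add1=12  regs: r0:Add2,r1:12,r2:6,r3:Mul1
  c12: -  regs: r0:Add2,r1:12,r2:6,r3:Mul1

STATUS = TAG Add2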